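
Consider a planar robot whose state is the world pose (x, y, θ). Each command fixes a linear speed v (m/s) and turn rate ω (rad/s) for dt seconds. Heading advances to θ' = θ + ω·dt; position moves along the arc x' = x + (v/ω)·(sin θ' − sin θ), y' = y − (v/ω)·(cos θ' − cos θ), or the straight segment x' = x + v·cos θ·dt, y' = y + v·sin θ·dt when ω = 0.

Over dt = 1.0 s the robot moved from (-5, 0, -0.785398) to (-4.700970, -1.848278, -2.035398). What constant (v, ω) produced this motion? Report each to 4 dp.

v = 2.0000, ω = -1.2500

Δθ = -2.035398 − -0.785398 = -1.250000
ω = Δθ/dt = -1.250000/1.0 = -1.2500
R = −Δy/(cos θ' − cos θ) = -1.6000
v = R·ω = -1.6000·-1.2500 = 2.0000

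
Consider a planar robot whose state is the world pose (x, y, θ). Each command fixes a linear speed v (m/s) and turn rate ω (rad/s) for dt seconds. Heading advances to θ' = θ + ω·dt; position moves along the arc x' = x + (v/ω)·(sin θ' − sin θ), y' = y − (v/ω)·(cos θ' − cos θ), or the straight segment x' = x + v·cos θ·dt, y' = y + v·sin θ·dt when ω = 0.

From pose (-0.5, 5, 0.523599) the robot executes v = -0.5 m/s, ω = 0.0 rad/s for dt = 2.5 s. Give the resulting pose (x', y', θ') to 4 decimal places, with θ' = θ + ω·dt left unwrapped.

(-1.5825, 4.3750, 0.5236)

θ' = 0.5236 + 0.0·2.5 = 0.5236
ω = 0 → straight: x' = -0.5 + -0.5·cos(0.5236)·2.5 = -1.5825
y' = 5 + -0.5·sin(0.5236)·2.5 = 4.3750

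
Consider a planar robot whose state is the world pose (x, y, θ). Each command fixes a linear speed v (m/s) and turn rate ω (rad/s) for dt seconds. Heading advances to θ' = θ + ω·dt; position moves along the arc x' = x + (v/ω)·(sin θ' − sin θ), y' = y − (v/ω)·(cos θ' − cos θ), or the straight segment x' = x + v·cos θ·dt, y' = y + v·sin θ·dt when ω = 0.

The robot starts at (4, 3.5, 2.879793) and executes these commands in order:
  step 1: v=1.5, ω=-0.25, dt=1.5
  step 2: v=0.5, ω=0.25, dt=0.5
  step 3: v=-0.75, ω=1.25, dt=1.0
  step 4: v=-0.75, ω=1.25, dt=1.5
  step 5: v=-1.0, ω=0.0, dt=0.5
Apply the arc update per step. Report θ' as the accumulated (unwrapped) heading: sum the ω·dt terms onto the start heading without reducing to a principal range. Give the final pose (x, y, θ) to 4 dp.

(1.9399, 5.9006, 5.7548)

step 1: θ'=2.5048 (R=-6.0000) → pose (1.9852, 4.4715, 2.5048)
step 2: θ'=2.6298 (R=2.0000) → pose (1.7754, 4.6073, 2.6298)
step 3: θ'=3.8798 (R=-0.6000) → pose (2.4730, 4.6866, 3.8798)
step 4: θ'=5.7548 (R=-0.6000) → pose (2.3717, 5.6486, 5.7548)
step 5: θ'=5.7548 (straight) → pose (1.9399, 5.9006, 5.7548)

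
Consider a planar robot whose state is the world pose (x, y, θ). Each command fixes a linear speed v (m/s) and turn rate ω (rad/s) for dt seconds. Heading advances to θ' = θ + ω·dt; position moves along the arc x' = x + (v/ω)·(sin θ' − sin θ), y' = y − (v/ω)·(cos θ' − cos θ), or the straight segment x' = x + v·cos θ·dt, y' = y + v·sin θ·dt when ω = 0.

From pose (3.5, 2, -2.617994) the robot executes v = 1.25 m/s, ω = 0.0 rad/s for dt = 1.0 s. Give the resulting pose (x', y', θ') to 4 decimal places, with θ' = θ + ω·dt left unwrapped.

(2.4175, 1.3750, -2.6180)

θ' = -2.6180 + 0.0·1.0 = -2.6180
ω = 0 → straight: x' = 3.5 + 1.25·cos(-2.6180)·1.0 = 2.4175
y' = 2 + 1.25·sin(-2.6180)·1.0 = 1.3750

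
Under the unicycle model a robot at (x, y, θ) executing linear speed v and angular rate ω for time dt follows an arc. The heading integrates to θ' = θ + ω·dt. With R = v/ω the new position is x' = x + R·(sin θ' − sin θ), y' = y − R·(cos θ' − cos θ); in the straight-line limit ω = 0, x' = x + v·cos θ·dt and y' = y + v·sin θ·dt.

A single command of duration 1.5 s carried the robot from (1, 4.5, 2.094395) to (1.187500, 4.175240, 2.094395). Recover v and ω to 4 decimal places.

Δθ = 2.094395 − 2.094395 = 0.000000
ω = Δθ/dt = 0.000000/1.5 = 0.0000
ω = 0 → v = (Δx·cos θ + Δy·sin θ)/dt = -0.2500

v = -0.2500, ω = 0.0000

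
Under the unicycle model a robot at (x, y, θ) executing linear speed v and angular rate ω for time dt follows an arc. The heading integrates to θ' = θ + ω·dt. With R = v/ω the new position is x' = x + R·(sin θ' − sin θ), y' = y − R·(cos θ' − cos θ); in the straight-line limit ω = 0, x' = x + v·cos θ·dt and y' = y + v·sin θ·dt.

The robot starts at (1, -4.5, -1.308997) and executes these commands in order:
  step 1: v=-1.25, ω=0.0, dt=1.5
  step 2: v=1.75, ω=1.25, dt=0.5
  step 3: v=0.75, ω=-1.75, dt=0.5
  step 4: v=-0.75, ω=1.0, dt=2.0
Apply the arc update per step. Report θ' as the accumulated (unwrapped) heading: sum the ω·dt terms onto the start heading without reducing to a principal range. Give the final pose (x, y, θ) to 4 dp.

(0.0700, -3.0693, 0.4410)

step 1: θ'=-1.3090 (straight) → pose (0.5147, -2.6889, -1.3090)
step 2: θ'=-0.6840 (R=1.4000) → pose (0.9824, -3.4116, -0.6840)
step 3: θ'=-1.5590 (R=-0.4286) → pose (1.1401, -3.7387, -1.5590)
step 4: θ'=0.4410 (R=-0.7500) → pose (0.0700, -3.0693, 0.4410)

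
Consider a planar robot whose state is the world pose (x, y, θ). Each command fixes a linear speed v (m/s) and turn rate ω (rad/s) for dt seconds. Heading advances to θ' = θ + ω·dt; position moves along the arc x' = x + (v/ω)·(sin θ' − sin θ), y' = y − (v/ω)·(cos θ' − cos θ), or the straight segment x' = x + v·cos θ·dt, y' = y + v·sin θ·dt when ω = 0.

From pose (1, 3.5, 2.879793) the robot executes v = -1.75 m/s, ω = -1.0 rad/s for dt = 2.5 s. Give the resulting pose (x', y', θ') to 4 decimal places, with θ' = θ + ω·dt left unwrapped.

(1.1958, 0.1843, 0.3798)

θ' = 2.8798 + -1.0·2.5 = 0.3798
R = v/ω = -1.75/-1.0 = 1.7500
x' = 1 + 1.7500·(sin 0.3798 − sin 2.8798) = 1.1958
y' = 3.5 − 1.7500·(cos 0.3798 − cos 2.8798) = 0.1843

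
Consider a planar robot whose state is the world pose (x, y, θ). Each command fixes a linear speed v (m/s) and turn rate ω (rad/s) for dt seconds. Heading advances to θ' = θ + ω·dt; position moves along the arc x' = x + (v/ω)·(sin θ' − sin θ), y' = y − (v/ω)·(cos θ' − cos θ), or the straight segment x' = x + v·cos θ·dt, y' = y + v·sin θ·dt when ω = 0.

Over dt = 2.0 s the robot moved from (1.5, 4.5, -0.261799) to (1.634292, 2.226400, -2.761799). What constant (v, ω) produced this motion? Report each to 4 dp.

v = 1.5000, ω = -1.2500

Δθ = -2.761799 − -0.261799 = -2.500000
ω = Δθ/dt = -2.500000/2.0 = -1.2500
R = −Δy/(cos θ' − cos θ) = -1.2000
v = R·ω = -1.2000·-1.2500 = 1.5000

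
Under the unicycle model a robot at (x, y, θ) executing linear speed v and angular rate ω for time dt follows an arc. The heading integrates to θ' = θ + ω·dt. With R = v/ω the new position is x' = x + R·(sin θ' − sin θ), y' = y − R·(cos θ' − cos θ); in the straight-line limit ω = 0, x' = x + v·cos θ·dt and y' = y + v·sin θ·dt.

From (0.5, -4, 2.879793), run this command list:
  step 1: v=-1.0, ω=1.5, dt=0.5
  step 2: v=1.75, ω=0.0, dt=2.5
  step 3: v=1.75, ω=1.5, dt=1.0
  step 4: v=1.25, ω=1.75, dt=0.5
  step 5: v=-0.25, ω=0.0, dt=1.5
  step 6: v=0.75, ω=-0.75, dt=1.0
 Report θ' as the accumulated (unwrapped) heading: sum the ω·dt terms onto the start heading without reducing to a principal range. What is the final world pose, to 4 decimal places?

(-2.7202, -8.2397, 5.2548)

step 1: θ'=3.6298 (R=-0.6667) → pose (0.9852, -3.9448, 3.6298)
step 2: θ'=3.6298 (straight) → pose (-2.8787, -5.9969, 3.6298)
step 3: θ'=5.1298 (R=1.1667) → pose (-3.3980, -7.5002, 5.1298)
step 4: θ'=6.0048 (R=0.7143) → pose (-2.9413, -7.8974, 6.0048)
step 5: θ'=6.0048 (straight) → pose (-3.3019, -7.7944, 6.0048)
step 6: θ'=5.2548 (R=-1.0000) → pose (-2.7202, -8.2397, 5.2548)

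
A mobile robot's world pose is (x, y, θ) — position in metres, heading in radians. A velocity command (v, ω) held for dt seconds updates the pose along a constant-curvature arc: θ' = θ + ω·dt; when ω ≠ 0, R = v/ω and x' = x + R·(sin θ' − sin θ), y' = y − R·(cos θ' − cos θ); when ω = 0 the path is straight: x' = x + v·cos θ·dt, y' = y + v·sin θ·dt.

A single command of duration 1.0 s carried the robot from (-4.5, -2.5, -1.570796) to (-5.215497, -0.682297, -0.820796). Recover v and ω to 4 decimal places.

Δθ = -0.820796 − -1.570796 = 0.750000
ω = Δθ/dt = 0.750000/1.0 = 0.7500
R = −Δy/(cos θ' − cos θ) = -2.6667
v = R·ω = -2.6667·0.7500 = -2.0000

v = -2.0000, ω = 0.7500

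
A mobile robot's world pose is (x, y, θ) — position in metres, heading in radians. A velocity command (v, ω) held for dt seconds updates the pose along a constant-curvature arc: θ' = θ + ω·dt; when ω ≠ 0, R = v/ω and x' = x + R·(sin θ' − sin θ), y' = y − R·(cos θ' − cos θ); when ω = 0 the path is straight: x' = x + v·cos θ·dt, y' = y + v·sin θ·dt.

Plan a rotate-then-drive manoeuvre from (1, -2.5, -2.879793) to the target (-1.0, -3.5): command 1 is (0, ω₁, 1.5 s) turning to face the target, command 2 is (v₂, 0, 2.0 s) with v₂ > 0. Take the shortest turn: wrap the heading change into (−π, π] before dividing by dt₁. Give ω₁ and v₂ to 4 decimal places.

ω₁ = 0.1346, v₂ = 1.1180

heading to target = atan2(-3.5−-2.5, -1−1) = -2.6779
Δθ = wrap(-2.6779 − -2.8798) = 0.2018; ω₁ = Δθ/dt₁ = 0.1346
distance = √((-1−1)² + (-3.5−-2.5)²) = 2.2361; v₂ = distance/dt₂ = 1.1180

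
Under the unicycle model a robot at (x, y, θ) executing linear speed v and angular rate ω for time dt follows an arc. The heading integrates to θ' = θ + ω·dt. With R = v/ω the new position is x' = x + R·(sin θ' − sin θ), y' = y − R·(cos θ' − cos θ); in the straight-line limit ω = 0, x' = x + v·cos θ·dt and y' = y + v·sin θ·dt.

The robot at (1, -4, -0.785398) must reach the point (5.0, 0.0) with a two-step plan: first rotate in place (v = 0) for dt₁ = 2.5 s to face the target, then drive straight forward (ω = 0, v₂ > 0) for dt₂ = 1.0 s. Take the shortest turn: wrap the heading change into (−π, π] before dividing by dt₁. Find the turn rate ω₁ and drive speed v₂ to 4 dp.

ω₁ = 0.6283, v₂ = 5.6569

heading to target = atan2(0−-4, 5−1) = 0.7854
Δθ = wrap(0.7854 − -0.7854) = 1.5708; ω₁ = Δθ/dt₁ = 0.6283
distance = √((5−1)² + (0−-4)²) = 5.6569; v₂ = distance/dt₂ = 5.6569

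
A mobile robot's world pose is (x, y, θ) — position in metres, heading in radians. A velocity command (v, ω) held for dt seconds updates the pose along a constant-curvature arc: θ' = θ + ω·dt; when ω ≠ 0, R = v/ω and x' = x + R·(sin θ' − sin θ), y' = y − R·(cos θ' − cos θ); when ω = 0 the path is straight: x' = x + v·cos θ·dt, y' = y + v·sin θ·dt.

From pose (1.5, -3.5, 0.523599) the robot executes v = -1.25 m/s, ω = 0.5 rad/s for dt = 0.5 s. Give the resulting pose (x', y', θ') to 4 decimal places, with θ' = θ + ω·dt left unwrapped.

(1.0032, -3.8766, 0.7736)

θ' = 0.5236 + 0.5·0.5 = 0.7736
R = v/ω = -1.25/0.5 = -2.5000
x' = 1.5 + -2.5000·(sin 0.7736 − sin 0.5236) = 1.0032
y' = -3.5 − -2.5000·(cos 0.7736 − cos 0.5236) = -3.8766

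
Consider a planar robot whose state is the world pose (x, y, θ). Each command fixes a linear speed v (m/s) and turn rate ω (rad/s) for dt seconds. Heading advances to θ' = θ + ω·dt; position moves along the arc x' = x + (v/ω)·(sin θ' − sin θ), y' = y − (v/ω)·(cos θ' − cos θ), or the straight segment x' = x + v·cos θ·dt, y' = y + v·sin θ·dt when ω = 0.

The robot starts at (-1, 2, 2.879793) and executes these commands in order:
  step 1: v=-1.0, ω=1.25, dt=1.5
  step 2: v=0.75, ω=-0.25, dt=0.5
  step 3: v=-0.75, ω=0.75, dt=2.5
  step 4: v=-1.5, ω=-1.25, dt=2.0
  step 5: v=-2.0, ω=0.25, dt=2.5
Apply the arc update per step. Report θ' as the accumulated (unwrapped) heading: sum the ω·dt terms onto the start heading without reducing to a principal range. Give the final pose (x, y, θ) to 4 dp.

step 1: θ'=4.7548 (R=-0.8000) → pose (0.0063, 2.8067, 4.7548)
step 2: θ'=4.6298 (R=-3.0000) → pose (-0.0012, 2.4320, 4.6298)
step 3: θ'=6.5048 (R=-1.0000) → pose (-1.2176, 3.4900, 6.5048)
step 4: θ'=4.0048 (R=1.2000) → pose (-2.3933, 5.4407, 4.0048)
step 5: θ'=4.6298 (R=-8.0000) → pose (-0.4999, 9.9807, 4.6298)

(-0.4999, 9.9807, 4.6298)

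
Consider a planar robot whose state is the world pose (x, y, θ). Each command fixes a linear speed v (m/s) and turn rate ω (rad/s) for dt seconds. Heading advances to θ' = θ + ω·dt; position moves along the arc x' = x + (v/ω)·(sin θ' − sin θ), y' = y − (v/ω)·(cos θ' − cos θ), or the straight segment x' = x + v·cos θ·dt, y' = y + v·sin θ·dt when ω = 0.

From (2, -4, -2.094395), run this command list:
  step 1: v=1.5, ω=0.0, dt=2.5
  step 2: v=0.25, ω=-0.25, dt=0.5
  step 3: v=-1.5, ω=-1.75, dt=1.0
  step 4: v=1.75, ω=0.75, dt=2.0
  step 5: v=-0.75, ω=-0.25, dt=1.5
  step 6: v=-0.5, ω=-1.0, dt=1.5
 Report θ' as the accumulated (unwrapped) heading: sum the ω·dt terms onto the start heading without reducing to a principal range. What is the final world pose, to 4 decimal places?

step 1: θ'=-2.0944 (straight) → pose (0.1250, -7.2476, -2.0944)
step 2: θ'=-2.2194 (R=-1.0000) → pose (0.0559, -7.3517, -2.2194)
step 3: θ'=-3.9694 (R=0.8571) → pose (1.3702, -7.2896, -3.9694)
step 4: θ'=-2.4694 (R=2.3333) → pose (-1.8011, -7.0423, -2.4694)
step 5: θ'=-2.8444 (R=3.0000) → pose (-0.8115, -6.5212, -2.8444)
step 6: θ'=-4.3444 (R=0.5000) → pose (-0.1986, -6.8194, -4.3444)

(-0.1986, -6.8194, -4.3444)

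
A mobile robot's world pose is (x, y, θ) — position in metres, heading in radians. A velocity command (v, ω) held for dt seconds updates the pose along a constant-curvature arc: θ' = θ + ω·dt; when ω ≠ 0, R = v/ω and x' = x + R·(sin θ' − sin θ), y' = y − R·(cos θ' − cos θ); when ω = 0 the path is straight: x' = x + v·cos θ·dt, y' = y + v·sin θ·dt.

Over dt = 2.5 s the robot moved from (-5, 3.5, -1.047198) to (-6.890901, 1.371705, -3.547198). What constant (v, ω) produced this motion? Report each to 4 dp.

Δθ = -3.547198 − -1.047198 = -2.500000
ω = Δθ/dt = -2.500000/2.5 = -1.0000
R = −Δy/(cos θ' − cos θ) = -1.5000
v = R·ω = -1.5000·-1.0000 = 1.5000

v = 1.5000, ω = -1.0000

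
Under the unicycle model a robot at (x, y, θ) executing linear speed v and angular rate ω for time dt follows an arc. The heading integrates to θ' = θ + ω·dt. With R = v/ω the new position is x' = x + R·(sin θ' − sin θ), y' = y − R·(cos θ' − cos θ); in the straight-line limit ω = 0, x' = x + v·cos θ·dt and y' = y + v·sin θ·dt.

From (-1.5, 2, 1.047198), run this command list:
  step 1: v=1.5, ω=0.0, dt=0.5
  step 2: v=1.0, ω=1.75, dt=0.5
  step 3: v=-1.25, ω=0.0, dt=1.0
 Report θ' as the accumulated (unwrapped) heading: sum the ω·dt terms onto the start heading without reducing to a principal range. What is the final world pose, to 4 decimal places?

(-0.6531, 1.9583, 1.9222)

step 1: θ'=1.0472 (straight) → pose (-1.1250, 2.6495, 1.0472)
step 2: θ'=1.9222 (R=0.5714) → pose (-1.0834, 3.1319, 1.9222)
step 3: θ'=1.9222 (straight) → pose (-0.6531, 1.9583, 1.9222)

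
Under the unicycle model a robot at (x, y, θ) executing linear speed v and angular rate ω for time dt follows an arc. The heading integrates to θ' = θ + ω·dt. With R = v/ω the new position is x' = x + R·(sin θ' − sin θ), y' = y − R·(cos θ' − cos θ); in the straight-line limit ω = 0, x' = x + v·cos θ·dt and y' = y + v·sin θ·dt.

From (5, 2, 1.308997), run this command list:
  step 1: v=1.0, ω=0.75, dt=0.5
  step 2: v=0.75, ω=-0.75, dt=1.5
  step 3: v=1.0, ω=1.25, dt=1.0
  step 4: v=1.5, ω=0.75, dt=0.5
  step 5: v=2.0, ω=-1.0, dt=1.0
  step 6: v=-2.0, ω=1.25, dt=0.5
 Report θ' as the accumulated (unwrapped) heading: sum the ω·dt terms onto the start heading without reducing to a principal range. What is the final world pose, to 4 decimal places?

(5.2557, 5.9269, 1.8090)

step 1: θ'=1.6840 (R=1.3333) → pose (5.0369, 2.4957, 1.6840)
step 2: θ'=0.5590 (R=-1.0000) → pose (5.5002, 3.4565, 0.5590)
step 3: θ'=1.8090 (R=0.8000) → pose (5.8533, 4.3234, 1.8090)
step 4: θ'=2.1840 (R=2.0000) → pose (5.5454, 5.0025, 2.1840)
step 5: θ'=1.1840 (R=-2.0000) → pose (5.3288, 6.9079, 1.1840)
step 6: θ'=1.8090 (R=-1.6000) → pose (5.2557, 5.9269, 1.8090)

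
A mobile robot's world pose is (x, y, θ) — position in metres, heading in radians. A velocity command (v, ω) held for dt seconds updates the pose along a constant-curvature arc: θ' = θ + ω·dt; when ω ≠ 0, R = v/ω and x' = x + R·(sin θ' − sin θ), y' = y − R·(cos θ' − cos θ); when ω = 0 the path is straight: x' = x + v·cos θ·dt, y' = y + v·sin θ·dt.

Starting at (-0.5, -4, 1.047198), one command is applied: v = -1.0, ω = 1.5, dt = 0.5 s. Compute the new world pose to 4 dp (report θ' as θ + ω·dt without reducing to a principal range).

θ' = 1.0472 + 1.5·0.5 = 1.7972
R = v/ω = -1.0/1.5 = -0.6667
x' = -0.5 + -0.6667·(sin 1.7972 − sin 1.0472) = -0.5723
y' = -4 − -0.6667·(cos 1.7972 − cos 1.0472) = -4.4830

(-0.5723, -4.4830, 1.7972)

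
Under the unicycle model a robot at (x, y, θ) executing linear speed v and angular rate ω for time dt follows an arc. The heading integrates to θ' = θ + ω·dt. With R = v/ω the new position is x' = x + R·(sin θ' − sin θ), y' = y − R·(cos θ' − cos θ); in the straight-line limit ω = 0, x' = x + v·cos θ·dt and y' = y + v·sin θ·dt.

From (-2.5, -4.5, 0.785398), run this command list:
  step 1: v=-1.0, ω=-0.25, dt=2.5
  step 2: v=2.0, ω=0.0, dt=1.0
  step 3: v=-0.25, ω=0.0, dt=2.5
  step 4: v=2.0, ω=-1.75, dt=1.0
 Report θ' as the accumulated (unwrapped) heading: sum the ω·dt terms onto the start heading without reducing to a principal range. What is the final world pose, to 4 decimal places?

(-2.0070, -6.5503, -1.5896)

step 1: θ'=0.1604 (R=4.0000) → pose (-4.6896, -5.6202, 0.1604)
step 2: θ'=0.1604 (straight) → pose (-2.7153, -5.3008, 0.1604)
step 3: θ'=0.1604 (straight) → pose (-3.3322, -5.4006, 0.1604)
step 4: θ'=-1.5896 (R=-1.1429) → pose (-2.0070, -6.5503, -1.5896)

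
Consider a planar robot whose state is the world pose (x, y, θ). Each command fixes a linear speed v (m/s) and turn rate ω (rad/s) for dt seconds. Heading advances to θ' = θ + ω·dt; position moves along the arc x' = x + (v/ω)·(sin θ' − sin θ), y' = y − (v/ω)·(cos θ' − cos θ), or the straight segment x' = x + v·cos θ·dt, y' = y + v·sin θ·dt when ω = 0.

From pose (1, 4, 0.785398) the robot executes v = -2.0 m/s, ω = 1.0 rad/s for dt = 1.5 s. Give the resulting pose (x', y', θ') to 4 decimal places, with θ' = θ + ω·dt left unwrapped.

(0.9035, 1.2752, 2.2854)

θ' = 0.7854 + 1.0·1.5 = 2.2854
R = v/ω = -2.0/1.0 = -2.0000
x' = 1 + -2.0000·(sin 2.2854 − sin 0.7854) = 0.9035
y' = 4 − -2.0000·(cos 2.2854 − cos 0.7854) = 1.2752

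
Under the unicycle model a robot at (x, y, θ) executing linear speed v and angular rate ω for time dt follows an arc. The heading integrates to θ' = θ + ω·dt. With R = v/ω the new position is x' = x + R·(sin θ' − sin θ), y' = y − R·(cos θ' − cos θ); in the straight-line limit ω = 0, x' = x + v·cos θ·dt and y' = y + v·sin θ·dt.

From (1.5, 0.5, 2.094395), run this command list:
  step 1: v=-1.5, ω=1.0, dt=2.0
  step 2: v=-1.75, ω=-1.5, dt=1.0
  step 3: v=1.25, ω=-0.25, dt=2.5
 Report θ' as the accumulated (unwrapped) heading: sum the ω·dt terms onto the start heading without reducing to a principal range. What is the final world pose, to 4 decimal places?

(3.5729, 3.0305, 1.9694)

step 1: θ'=4.0944 (R=-1.5000) → pose (4.0216, 0.3809, 4.0944)
step 2: θ'=2.5944 (R=1.1667) → pose (5.5795, 0.7012, 2.5944)
step 3: θ'=1.9694 (R=-5.0000) → pose (3.5729, 3.0305, 1.9694)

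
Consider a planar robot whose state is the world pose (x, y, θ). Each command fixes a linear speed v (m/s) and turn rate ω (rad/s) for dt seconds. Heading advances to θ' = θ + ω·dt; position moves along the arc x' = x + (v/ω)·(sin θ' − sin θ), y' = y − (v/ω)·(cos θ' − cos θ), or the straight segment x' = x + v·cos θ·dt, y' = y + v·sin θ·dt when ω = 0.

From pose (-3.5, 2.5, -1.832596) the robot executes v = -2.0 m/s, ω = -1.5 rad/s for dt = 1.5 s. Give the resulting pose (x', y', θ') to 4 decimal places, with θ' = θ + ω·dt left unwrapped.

θ' = -1.8326 + -1.5·1.5 = -4.0826
R = v/ω = -2.0/-1.5 = 1.3333
x' = -3.5 + 1.3333·(sin -4.0826 − sin -1.8326) = -1.1346
y' = 2.5 − 1.3333·(cos -4.0826 − cos -1.8326) = 2.9402

(-1.1346, 2.9402, -4.0826)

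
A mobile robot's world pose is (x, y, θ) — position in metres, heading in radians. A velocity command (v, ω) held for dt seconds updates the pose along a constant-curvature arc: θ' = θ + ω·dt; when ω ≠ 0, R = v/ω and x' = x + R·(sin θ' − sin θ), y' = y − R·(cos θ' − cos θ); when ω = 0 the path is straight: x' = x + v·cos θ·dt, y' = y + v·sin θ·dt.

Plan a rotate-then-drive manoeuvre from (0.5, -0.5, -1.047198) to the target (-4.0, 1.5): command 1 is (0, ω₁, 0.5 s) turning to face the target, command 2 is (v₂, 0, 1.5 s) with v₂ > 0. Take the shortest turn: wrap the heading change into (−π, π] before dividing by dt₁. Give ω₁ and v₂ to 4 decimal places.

heading to target = atan2(1.5−-0.5, -4−0.5) = 2.7234
Δθ = wrap(2.7234 − -1.0472) = -2.5126; ω₁ = Δθ/dt₁ = -5.0252
distance = √((-4−0.5)² + (1.5−-0.5)²) = 4.9244; v₂ = distance/dt₂ = 3.2830

ω₁ = -5.0252, v₂ = 3.2830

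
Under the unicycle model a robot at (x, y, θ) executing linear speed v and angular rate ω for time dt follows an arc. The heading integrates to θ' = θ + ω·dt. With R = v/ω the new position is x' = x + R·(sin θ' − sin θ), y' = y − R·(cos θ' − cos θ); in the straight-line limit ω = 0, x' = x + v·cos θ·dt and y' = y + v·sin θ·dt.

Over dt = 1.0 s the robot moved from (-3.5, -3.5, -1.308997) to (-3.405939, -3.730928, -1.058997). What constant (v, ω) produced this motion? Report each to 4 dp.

v = 0.2500, ω = 0.2500

Δθ = -1.058997 − -1.308997 = 0.250000
ω = Δθ/dt = 0.250000/1.0 = 0.2500
R = −Δy/(cos θ' − cos θ) = 1.0000
v = R·ω = 1.0000·0.2500 = 0.2500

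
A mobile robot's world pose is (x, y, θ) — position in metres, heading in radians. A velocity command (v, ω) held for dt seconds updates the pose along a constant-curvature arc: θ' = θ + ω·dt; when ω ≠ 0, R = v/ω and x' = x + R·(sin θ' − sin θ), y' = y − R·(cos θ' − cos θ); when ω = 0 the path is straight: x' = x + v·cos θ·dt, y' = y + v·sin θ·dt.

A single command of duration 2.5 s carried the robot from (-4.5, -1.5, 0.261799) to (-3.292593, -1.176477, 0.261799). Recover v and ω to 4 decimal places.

v = 0.5000, ω = 0.0000

Δθ = 0.261799 − 0.261799 = 0.000000
ω = Δθ/dt = 0.000000/2.5 = 0.0000
ω = 0 → v = (Δx·cos θ + Δy·sin θ)/dt = 0.5000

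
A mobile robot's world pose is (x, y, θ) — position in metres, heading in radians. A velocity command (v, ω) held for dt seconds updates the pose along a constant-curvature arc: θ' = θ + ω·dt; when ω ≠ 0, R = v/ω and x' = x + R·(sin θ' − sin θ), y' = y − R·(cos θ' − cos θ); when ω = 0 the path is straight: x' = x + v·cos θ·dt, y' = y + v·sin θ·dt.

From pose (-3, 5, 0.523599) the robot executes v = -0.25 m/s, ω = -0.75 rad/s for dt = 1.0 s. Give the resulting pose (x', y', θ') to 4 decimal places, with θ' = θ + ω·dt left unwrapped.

(-3.2415, 4.9638, -0.2264)

θ' = 0.5236 + -0.75·1.0 = -0.2264
R = v/ω = -0.25/-0.75 = 0.3333
x' = -3 + 0.3333·(sin -0.2264 − sin 0.5236) = -3.2415
y' = 5 − 0.3333·(cos -0.2264 − cos 0.5236) = 4.9638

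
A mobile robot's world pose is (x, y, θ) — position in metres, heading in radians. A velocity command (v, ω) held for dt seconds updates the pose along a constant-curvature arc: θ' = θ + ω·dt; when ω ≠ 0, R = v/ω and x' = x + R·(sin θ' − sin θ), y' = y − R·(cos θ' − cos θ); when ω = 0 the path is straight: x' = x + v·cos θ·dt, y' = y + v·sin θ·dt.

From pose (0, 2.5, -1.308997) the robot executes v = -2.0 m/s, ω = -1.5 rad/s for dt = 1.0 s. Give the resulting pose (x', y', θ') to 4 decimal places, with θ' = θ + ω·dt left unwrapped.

θ' = -1.3090 + -1.5·1.0 = -2.8090
R = v/ω = -2.0/-1.5 = 1.3333
x' = 0 + 1.3333·(sin -2.8090 − sin -1.3090) = 0.8526
y' = 2.5 − 1.3333·(cos -2.8090 − cos -1.3090) = 4.1054

(0.8526, 4.1054, -2.8090)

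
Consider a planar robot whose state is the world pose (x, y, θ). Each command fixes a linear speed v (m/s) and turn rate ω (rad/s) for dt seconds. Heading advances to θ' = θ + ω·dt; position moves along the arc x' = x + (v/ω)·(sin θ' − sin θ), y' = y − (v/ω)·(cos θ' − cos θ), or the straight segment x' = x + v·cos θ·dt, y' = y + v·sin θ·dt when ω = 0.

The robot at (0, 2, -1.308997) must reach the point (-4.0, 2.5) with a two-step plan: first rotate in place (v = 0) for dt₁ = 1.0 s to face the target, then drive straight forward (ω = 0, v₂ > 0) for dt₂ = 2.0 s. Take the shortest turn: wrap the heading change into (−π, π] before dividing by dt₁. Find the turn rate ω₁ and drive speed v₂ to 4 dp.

ω₁ = -1.9570, v₂ = 2.0156

heading to target = atan2(2.5−2, -4−0) = 3.0172
Δθ = wrap(3.0172 − -1.3090) = -1.9570; ω₁ = Δθ/dt₁ = -1.9570
distance = √((-4−0)² + (2.5−2)²) = 4.0311; v₂ = distance/dt₂ = 2.0156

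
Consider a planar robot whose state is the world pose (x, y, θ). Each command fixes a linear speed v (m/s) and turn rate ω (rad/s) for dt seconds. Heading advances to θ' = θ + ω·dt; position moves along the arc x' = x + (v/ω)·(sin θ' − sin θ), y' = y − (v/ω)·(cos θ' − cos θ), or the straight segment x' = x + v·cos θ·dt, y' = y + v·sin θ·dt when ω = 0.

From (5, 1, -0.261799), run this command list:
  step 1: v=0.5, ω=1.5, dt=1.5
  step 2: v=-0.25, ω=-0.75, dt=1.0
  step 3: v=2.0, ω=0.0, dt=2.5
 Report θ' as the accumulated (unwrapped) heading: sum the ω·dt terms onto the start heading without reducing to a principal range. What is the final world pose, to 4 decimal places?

step 1: θ'=1.9882 (R=0.3333) → pose (5.3910, 1.4571, 1.9882)
step 2: θ'=1.2382 (R=0.3333) → pose (5.4013, 1.2131, 1.2382)
step 3: θ'=1.2382 (straight) → pose (7.0338, 5.9391, 1.2382)

(7.0338, 5.9391, 1.2382)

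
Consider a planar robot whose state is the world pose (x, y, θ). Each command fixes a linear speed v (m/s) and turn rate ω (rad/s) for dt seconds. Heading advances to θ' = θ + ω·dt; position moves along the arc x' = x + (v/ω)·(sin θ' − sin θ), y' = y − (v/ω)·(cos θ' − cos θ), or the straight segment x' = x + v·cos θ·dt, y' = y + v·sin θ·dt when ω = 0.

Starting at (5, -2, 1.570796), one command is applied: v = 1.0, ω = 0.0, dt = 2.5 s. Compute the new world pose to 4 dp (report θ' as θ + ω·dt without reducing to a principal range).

θ' = 1.5708 + 0.0·2.5 = 1.5708
ω = 0 → straight: x' = 5 + 1.0·cos(1.5708)·2.5 = 5.0000
y' = -2 + 1.0·sin(1.5708)·2.5 = 0.5000

(5.0000, 0.5000, 1.5708)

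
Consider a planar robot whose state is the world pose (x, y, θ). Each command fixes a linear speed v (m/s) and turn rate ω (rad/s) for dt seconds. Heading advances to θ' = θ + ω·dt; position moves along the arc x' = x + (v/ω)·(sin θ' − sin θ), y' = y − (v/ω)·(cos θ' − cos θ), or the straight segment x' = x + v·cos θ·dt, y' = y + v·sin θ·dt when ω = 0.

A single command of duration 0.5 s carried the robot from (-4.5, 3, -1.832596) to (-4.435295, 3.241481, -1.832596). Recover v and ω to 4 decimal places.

Δθ = -1.832596 − -1.832596 = 0.000000
ω = Δθ/dt = 0.000000/0.5 = 0.0000
ω = 0 → v = (Δx·cos θ + Δy·sin θ)/dt = -0.5000

v = -0.5000, ω = 0.0000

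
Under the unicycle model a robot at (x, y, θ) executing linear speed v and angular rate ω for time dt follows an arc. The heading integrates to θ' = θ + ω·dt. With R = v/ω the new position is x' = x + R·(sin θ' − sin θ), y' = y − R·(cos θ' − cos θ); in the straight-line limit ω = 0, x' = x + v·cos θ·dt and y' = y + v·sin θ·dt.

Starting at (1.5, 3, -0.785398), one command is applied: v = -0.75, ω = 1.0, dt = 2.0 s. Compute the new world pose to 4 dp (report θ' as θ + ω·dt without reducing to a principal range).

θ' = -0.7854 + 1.0·2.0 = 1.2146
R = v/ω = -0.75/1.0 = -0.7500
x' = 1.5 + -0.7500·(sin 1.2146 − sin -0.7854) = 0.2667
y' = 3 − -0.7500·(cos 1.2146 − cos -0.7854) = 2.7312

(0.2667, 2.7312, 1.2146)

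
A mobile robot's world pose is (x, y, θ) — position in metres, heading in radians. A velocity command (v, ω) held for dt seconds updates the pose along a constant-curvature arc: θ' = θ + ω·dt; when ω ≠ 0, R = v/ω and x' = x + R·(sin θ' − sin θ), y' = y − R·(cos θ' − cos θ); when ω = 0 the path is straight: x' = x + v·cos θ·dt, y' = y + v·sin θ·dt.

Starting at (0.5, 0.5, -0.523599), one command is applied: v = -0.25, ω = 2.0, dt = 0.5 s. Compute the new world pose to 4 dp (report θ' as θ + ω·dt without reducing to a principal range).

θ' = -0.5236 + 2.0·0.5 = 0.4764
R = v/ω = -0.25/2.0 = -0.1250
x' = 0.5 + -0.1250·(sin 0.4764 − sin -0.5236) = 0.3802
y' = 0.5 − -0.1250·(cos 0.4764 − cos -0.5236) = 0.5028

(0.3802, 0.5028, 0.4764)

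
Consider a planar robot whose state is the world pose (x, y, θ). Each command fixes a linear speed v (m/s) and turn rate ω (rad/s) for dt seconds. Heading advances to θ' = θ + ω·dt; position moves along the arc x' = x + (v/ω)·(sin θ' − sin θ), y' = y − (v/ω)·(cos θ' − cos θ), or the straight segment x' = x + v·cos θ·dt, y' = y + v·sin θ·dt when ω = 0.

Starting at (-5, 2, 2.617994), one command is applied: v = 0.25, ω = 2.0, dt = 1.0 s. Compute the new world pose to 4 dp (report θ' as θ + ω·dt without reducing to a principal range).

(-5.1869, 1.9035, 4.6180)

θ' = 2.6180 + 2.0·1.0 = 4.6180
R = v/ω = 0.25/2.0 = 0.1250
x' = -5 + 0.1250·(sin 4.6180 − sin 2.6180) = -5.1869
y' = 2 − 0.1250·(cos 4.6180 − cos 2.6180) = 1.9035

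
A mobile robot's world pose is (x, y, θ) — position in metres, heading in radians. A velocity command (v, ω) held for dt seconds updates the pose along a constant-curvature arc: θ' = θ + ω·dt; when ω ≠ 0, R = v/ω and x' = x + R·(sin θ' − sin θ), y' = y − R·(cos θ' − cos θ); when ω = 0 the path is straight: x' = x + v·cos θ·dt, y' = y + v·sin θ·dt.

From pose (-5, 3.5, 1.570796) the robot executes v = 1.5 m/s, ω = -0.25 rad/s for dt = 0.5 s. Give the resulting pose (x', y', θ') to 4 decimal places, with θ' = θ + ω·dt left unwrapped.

(-4.9532, 4.2480, 1.4458)

θ' = 1.5708 + -0.25·0.5 = 1.4458
R = v/ω = 1.5/-0.25 = -6.0000
x' = -5 + -6.0000·(sin 1.4458 − sin 1.5708) = -4.9532
y' = 3.5 − -6.0000·(cos 1.4458 − cos 1.5708) = 4.2480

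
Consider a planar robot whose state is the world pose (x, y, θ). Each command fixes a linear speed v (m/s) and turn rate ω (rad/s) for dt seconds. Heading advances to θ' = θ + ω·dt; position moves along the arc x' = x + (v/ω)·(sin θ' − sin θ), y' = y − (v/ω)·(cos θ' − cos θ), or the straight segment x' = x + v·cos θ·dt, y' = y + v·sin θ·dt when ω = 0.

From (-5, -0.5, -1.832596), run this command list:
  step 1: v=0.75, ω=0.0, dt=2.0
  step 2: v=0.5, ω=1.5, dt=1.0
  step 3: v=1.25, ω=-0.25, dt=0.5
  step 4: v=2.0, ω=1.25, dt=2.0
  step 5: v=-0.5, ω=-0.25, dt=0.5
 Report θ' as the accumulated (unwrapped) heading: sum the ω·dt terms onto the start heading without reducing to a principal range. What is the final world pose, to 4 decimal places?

step 1: θ'=-1.8326 (straight) → pose (-5.3882, -1.9489, -1.8326)
step 2: θ'=-0.3326 (R=0.3333) → pose (-5.1751, -2.3502, -0.3326)
step 3: θ'=-0.4576 (R=-5.0000) → pose (-4.5986, -2.5906, -0.4576)
step 4: θ'=2.0424 (R=1.6000) → pose (-2.4664, -0.4283, 2.0424)
step 5: θ'=1.9174 (R=2.0000) → pose (-2.3670, -0.6576, 1.9174)

(-2.3670, -0.6576, 1.9174)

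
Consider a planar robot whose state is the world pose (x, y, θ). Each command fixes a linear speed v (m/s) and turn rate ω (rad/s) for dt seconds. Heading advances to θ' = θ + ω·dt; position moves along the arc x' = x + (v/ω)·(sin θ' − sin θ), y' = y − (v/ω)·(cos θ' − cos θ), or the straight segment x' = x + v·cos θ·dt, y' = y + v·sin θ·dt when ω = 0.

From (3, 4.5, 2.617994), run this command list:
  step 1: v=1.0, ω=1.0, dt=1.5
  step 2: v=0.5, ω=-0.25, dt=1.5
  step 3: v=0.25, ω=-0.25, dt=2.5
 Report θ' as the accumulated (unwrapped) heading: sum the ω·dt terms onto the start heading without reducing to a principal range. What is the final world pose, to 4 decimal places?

step 1: θ'=4.1180 (R=1.0000) → pose (1.6715, 4.1940, 4.1180)
step 2: θ'=3.7430 (R=-2.0000) → pose (1.1461, 3.6649, 3.7430)
step 3: θ'=3.1180 (R=-1.0000) → pose (0.5567, 3.4897, 3.1180)

(0.5567, 3.4897, 3.1180)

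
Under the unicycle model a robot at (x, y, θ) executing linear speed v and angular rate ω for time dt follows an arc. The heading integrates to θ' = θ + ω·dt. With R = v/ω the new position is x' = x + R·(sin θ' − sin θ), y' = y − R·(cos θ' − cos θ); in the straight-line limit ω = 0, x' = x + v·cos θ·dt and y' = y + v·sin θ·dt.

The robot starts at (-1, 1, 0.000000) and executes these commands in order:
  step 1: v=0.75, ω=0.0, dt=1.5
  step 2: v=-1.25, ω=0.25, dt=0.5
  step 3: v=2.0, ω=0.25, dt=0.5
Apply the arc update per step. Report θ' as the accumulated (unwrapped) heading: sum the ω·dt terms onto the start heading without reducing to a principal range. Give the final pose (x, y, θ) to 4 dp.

(0.4835, 1.1473, 0.2500)

step 1: θ'=0.0000 (straight) → pose (0.1250, 1.0000, 0.0000)
step 2: θ'=0.1250 (R=-5.0000) → pose (-0.4984, 0.9610, 0.1250)
step 3: θ'=0.2500 (R=8.0000) → pose (0.4835, 1.1473, 0.2500)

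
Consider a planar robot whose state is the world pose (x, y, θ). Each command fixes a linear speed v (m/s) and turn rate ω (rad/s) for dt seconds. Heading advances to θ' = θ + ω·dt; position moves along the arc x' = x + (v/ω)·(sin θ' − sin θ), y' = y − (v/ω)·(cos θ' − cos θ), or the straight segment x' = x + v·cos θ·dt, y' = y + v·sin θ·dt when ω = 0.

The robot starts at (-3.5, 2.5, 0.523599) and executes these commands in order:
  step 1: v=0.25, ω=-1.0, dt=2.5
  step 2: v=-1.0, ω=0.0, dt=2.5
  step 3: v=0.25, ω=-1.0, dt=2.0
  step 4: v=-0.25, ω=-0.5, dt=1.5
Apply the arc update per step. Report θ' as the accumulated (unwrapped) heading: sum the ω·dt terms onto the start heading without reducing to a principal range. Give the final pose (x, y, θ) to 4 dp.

(-2.4445, 4.0702, -4.7264)

step 1: θ'=-1.9764 (R=-0.2500) → pose (-3.1453, 2.1849, -1.9764)
step 2: θ'=-1.9764 (straight) → pose (-2.1588, 4.4820, -1.9764)
step 3: θ'=-3.9764 (R=-0.2500) → pose (-2.5739, 4.4128, -3.9764)
step 4: θ'=-4.7264 (R=0.5000) → pose (-2.4445, 4.0702, -4.7264)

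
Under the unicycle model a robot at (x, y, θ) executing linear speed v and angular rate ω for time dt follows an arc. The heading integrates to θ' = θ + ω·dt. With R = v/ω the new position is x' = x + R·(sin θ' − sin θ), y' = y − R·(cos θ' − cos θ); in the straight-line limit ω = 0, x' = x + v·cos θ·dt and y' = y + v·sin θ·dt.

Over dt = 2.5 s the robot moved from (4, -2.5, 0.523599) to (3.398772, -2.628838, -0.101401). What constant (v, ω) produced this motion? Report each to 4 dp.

Δθ = -0.101401 − 0.523599 = -0.625000
ω = Δθ/dt = -0.625000/2.5 = -0.2500
R = Δx/(sin θ' − sin θ) = 1.0000
v = R·ω = 1.0000·-0.2500 = -0.2500

v = -0.2500, ω = -0.2500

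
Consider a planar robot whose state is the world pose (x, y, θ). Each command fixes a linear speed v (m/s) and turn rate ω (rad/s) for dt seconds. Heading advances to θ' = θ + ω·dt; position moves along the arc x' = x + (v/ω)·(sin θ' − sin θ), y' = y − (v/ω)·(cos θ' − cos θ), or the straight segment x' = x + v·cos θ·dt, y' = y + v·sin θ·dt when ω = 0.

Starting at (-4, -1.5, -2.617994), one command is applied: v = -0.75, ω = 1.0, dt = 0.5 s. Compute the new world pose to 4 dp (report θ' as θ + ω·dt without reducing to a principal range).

(-3.7345, -1.2407, -2.1180)

θ' = -2.6180 + 1.0·0.5 = -2.1180
R = v/ω = -0.75/1.0 = -0.7500
x' = -4 + -0.7500·(sin -2.1180 − sin -2.6180) = -3.7345
y' = -1.5 − -0.7500·(cos -2.1180 − cos -2.6180) = -1.2407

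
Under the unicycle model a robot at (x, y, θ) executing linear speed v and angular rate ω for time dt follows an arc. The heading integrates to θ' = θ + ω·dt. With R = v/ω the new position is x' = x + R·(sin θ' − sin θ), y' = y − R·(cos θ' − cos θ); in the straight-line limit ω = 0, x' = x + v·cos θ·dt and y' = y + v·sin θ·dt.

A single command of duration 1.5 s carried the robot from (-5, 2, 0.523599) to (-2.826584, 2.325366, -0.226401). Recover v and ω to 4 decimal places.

Δθ = -0.226401 − 0.523599 = -0.750000
ω = Δθ/dt = -0.750000/1.5 = -0.5000
R = Δx/(sin θ' − sin θ) = -3.0000
v = R·ω = -3.0000·-0.5000 = 1.5000

v = 1.5000, ω = -0.5000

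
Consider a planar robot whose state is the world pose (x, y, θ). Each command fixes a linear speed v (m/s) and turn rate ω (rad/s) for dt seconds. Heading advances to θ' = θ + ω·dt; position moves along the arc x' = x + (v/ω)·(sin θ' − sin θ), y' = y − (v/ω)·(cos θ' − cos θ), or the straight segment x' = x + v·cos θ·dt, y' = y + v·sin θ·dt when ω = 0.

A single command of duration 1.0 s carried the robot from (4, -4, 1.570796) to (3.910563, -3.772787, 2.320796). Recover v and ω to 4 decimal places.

v = 0.2500, ω = 0.7500

Δθ = 2.320796 − 1.570796 = 0.750000
ω = Δθ/dt = 0.750000/1.0 = 0.7500
R = −Δy/(cos θ' − cos θ) = 0.3333
v = R·ω = 0.3333·0.7500 = 0.2500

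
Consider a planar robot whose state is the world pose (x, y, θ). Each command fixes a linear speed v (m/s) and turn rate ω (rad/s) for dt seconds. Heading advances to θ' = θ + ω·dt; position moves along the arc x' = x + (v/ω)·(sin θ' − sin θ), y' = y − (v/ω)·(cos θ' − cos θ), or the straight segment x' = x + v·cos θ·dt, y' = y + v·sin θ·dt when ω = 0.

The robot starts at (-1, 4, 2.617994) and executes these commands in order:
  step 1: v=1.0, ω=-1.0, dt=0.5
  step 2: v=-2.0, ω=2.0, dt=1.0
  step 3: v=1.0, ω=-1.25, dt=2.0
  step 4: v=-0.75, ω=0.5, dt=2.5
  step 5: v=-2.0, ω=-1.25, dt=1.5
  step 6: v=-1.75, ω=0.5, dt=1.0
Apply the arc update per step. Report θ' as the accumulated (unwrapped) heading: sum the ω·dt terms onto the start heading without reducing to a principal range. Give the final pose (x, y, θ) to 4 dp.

step 1: θ'=2.1180 (R=-1.0000) → pose (-1.3540, 4.3457, 2.1180)
step 2: θ'=4.1180 (R=-1.0000) → pose (0.3285, 4.3060, 4.1180)
step 3: θ'=1.6180 (R=-0.8000) → pose (-1.1334, 4.7163, 1.6180)
step 4: θ'=2.8680 (R=-1.5000) → pose (-0.0404, 3.3428, 2.8680)
step 5: θ'=0.9930 (R=1.6000) → pose (0.8676, 0.9285, 0.9930)
step 6: θ'=1.4930 (R=-3.5000) → pose (0.3100, -0.7112, 1.4930)

(0.3100, -0.7112, 1.4930)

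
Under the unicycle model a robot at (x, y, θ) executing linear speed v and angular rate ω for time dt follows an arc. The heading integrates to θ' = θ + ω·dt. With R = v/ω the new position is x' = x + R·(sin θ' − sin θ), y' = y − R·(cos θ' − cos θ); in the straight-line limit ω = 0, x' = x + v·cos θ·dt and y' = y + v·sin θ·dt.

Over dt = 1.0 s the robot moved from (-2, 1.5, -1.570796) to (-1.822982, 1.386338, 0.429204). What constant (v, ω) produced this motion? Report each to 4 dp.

v = 0.2500, ω = 2.0000

Δθ = 0.429204 − -1.570796 = 2.000000
ω = Δθ/dt = 2.000000/1.0 = 2.0000
R = Δx/(sin θ' − sin θ) = 0.1250
v = R·ω = 0.1250·2.0000 = 0.2500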